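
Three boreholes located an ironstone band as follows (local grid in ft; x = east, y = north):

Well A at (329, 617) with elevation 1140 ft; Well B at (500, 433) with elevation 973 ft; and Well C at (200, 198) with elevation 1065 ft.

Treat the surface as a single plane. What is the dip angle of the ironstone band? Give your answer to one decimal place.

Two edge vectors: Well A→Well B = (171, -184, -167), Well A→Well C = (-129, -419, -75).
Normal n = (Well A→Well B) × (Well A→Well C) = (-56173, 34368, -95385).
So ∂z/∂x = −n_x/n_z = −0.58891 and ∂z/∂y = −n_y/n_z = 0.36031.
Gradient magnitude |∇z| = √(a² + b²) = √(0.34681 + 0.12982) = 0.69039.
True dip = arctan(0.69039) = 34.6°, dipping toward ESE (azimuth ≈ 121°).

34.6°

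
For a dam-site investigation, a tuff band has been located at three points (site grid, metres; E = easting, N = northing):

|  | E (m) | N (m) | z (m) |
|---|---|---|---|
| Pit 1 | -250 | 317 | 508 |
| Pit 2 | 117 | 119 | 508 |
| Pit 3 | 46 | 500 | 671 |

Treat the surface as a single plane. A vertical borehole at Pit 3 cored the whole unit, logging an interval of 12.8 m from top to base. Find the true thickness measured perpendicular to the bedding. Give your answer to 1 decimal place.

Two edge vectors: Pit 1→Pit 2 = (367, -198, 0), Pit 1→Pit 3 = (296, 183, 163).
Normal n = (Pit 1→Pit 2) × (Pit 1→Pit 3) = (-32274, -59821, 125769).
So ∂z/∂E = −n_x/n_z = 0.25661 and ∂z/∂N = −n_y/n_z = 0.47564.
|∇z| = √(a²+b²) = 0.54045, so dip δ = arctan(0.54045) = 28.39°.
True thickness = vertical thickness × cos δ = 12.8 × cos 28.39° = 11.3 m.

11.3 m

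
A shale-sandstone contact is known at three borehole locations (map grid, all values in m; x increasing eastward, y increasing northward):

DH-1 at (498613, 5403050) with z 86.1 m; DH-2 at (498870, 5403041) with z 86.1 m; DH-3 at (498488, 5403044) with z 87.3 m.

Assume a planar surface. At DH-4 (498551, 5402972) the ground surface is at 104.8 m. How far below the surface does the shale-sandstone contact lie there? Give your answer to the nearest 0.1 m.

Let the plane be z = a·x + b·y + c.
DH-2−DH-1: 257a − 9b = 0;  DH-3−DH-1: −125a − 6b = 1.2.
Solving gives a = −0.004049494, b = −0.115635546.
Then c = 86.1 − a·498613 − b·5403050 = 626889.86.
At (498551, 5402972): z_contact = −2018.88 − 624775.61 + 626889.86 = 95.37 m.
Depth below ground = 104.8 − 95.37 = 9.4 m.

9.4 m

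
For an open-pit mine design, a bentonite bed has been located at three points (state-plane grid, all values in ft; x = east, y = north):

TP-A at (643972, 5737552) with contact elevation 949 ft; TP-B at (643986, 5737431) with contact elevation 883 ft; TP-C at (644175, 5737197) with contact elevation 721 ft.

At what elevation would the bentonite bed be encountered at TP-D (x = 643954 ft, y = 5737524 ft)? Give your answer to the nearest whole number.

938 ft

Two edge vectors: TP-A→TP-B = (14, -121, -66), TP-A→TP-C = (203, -355, -228).
Normal n = (TP-A→TP-B) × (TP-A→TP-C) = (4158, -10206, 19593).
So ∂z/∂x = −n_x/n_z = −0.21221865 and ∂z/∂y = −n_y/n_z = 0.52090032.
Intercept c from TP-A: 949 + 136662.87 − 2988692.68 = −2851080.81.
At (643954, 5737524): z = −136659.0 + 2988678.1 − 2851080.81 = 938.2 ft.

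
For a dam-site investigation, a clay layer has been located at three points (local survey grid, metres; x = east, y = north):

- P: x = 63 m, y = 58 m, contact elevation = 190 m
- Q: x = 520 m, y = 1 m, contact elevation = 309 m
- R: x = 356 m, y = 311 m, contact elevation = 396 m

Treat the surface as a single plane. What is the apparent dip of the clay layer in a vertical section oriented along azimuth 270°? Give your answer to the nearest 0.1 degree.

Let the plane be z = a·x + b·y + c.
Q−P: 457a − 57b = 119;  R−P: 293a + 253b = 206.
Solving gives a = 0.31627, b = 0.44796.
Unit vector along 270° is (sin 270°, cos 270°) = (-1.0000, -0.0000).
Slope in that direction = a·(-1.0000) + b·(-0.0000) = −0.31627.
Apparent dip = arctan|0.31627| = 17.6° (true dip is 28.7°, so apparent ≤ true as expected).

17.6°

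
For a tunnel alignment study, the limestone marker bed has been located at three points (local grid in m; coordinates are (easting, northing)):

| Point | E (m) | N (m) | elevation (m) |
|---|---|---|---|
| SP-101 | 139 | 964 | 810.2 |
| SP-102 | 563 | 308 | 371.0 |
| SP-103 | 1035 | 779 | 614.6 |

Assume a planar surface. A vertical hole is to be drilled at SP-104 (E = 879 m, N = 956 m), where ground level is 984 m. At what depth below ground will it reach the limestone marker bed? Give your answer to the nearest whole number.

Let the plane be z = a·E + b·N + c.
SP-102−SP-101: 424a − 656b = −439.2;  SP-103−SP-101: 896a − 185b = −195.6.
Solving gives a = −0.09240, b = 0.60979.
Then c = 810.2 − a·139 − b·964 = 235.20.
At (879, 956): z_contact = −81.2 + 583.0 + 235.20 = 736.9 m.
Depth below ground = 984 − 736.9 = 247 m.

247 m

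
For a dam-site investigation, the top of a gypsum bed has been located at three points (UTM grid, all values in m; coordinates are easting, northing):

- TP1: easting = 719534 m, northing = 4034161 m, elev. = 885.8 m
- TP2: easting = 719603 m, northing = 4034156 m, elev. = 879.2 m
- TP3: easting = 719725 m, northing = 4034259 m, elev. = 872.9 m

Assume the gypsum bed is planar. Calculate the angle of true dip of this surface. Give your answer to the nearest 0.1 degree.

5.9°

Let the plane be z = a·easting + b·northing + c.
TP2−TP1: 69a − 5b = −6.6;  TP3−TP1: 191a + 98b = −12.9.
Solving gives a = −0.09217, b = 0.04801.
Gradient magnitude |∇z| = √(a² + b²) = √(0.00850 + 0.00231) = 0.10393.
True dip = arctan(0.10393) = 5.9°, dipping toward ESE (azimuth ≈ 118°).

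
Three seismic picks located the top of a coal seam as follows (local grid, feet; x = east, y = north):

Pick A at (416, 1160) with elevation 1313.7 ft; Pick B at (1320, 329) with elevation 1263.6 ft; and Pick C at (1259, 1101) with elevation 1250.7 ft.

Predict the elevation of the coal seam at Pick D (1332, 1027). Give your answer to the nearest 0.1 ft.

Let the plane be z = a·x + b·y + c.
Pick B−Pick A: 904a − 831b = −50.1;  Pick C−Pick A: 843a − 59b = −63.
Solving gives a = −0.076325, b = −0.022741.
Then c = 1313.7 − a·416 − b·1160 = 1371.83.
At (1332, 1027): z = −101.7 − 23.4 + 1371.83 = 1246.8 ft.

1246.8 ft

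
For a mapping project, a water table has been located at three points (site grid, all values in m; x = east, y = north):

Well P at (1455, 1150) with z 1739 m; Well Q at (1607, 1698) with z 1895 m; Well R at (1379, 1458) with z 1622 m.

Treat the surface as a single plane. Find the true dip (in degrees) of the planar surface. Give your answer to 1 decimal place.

Let the plane be z = a·x + b·y + c.
Well Q−Well P: 152a + 548b = 156;  Well R−Well P: −76a + 308b = −117.
Solving gives a = 1.26791, b = −0.06701.
Gradient magnitude |∇z| = √(a² + b²) = √(1.60758 + 0.00449) = 1.26968.
True dip = arctan(1.26968) = 51.8°, dipping toward W (azimuth ≈ 273°).

51.8°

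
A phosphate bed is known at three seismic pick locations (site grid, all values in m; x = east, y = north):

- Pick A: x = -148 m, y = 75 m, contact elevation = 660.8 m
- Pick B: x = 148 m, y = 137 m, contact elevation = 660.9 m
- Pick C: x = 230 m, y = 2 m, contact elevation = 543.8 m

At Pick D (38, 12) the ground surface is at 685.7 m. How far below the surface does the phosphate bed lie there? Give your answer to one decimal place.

Two edge vectors: Pick A→Pick B = (296, 62, 0.1), Pick A→Pick C = (378, -73, -117).
Normal n = (Pick A→Pick B) × (Pick A→Pick C) = (-7246.7, 34669.8, -45044).
So ∂z/∂x = −n_x/n_z = −0.16088 and ∂z/∂y = −n_y/n_z = 0.76969.
Intercept c from Pick A: 660.8 − 23.81 − 57.73 = 579.26.
At (38, 12): z_contact = −6.11 + 9.24 + 579.26 = 582.39 m.
Depth below ground = 685.7 − 582.39 = 103.3 m.

103.3 m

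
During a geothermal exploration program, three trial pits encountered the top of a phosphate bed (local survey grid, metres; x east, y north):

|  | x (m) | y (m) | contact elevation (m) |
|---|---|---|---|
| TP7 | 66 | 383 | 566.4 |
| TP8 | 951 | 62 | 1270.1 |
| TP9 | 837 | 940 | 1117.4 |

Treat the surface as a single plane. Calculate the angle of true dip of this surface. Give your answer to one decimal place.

Two edge vectors: TP7→TP8 = (885, -321, 703.7), TP7→TP9 = (771, 557, 551).
Normal n = (TP7→TP8) × (TP7→TP9) = (-568831.9, 54917.7, 740436).
So ∂z/∂x = −n_x/n_z = 0.76824 and ∂z/∂y = −n_y/n_z = −0.07417.
Gradient magnitude |∇z| = √(a² + b²) = √(0.59019 + 0.00550) = 0.77181.
True dip = arctan(0.77181) = 37.7°, dipping toward W (azimuth ≈ 276°).

37.7°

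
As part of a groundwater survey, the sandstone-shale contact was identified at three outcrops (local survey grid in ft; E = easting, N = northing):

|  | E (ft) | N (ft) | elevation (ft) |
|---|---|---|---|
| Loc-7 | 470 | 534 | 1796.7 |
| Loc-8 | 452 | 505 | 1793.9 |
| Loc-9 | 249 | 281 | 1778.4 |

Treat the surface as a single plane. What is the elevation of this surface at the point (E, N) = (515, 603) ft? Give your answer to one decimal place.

1803.2 ft

Let the plane be z = a·E + b·N + c.
Loc-8−Loc-7: −18a − 29b = −2.8;  Loc-9−Loc-7: −221a − 253b = −18.3.
Solving gives a = −0.09580, b = 0.15601.
Then c = 1796.7 − a·470 − b·534 = 1758.41.
At (515, 603): z = −49.3 + 94.1 + 1758.41 = 1803.2 ft.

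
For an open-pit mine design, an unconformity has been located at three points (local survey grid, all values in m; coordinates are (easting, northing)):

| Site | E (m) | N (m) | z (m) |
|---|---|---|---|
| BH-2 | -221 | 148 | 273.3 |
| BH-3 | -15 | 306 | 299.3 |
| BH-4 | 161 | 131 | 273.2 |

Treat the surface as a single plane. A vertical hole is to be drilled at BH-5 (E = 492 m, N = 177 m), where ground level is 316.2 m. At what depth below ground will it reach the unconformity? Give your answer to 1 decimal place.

33.6 m

Let the plane be z = a·E + b·N + c.
BH-3−BH-2: 206a + 158b = 26;  BH-4−BH-2: 382a − 17b = −0.1.
Solving gives a = 0.00667, b = 0.15586.
Then c = 273.3 − a·-221 − b·148 = 251.71.
At (492, 177): z_contact = 3.28 + 27.59 + 251.71 = 282.58 m.
Depth below ground = 316.2 − 282.58 = 33.6 m.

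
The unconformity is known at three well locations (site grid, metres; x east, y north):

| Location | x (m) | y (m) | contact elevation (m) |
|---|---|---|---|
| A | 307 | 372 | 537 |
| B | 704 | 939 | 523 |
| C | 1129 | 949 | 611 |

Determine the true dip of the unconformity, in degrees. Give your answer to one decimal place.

15.3°

Two edge vectors: A→B = (397, 567, -14), A→C = (822, 577, 74).
Normal n = (A→B) × (A→C) = (50036, -40886, -237005).
So ∂z/∂x = −n_x/n_z = 0.21112 and ∂z/∂y = −n_y/n_z = −0.17251.
Gradient magnitude |∇z| = √(a² + b²) = √(0.04457 + 0.02976) = 0.27264.
True dip = arctan(0.27264) = 15.3°, dipping toward NW (azimuth ≈ 309°).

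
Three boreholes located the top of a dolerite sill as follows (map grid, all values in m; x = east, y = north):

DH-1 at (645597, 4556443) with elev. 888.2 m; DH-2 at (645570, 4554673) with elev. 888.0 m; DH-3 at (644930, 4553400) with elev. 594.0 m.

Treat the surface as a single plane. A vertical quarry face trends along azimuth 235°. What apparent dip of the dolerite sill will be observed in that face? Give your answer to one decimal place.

Let the plane be z = a·x + b·y + c.
DH-2−DH-1: −27a − 1770b = −0.2;  DH-3−DH-1: −667a − 3043b = −294.2.
Solving gives a = 0.47352, b = −0.00711.
Unit vector along 235° is (sin 235°, cos 235°) = (-0.8192, -0.5736).
Slope in that direction = a·(-0.8192) + b·(-0.5736) = −0.38380.
Apparent dip = arctan|0.38380| = 21.0° (true dip is 25.3°, so apparent ≤ true as expected).

21.0°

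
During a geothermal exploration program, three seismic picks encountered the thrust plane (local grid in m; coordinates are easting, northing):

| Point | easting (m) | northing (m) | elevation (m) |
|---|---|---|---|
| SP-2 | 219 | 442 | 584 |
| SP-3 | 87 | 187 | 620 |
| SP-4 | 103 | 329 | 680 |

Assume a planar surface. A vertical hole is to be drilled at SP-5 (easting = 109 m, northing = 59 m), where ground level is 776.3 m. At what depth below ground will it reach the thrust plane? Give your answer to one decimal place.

261.1 m

Two edge vectors: SP-2→SP-3 = (-132, -255, 36), SP-2→SP-4 = (-116, -113, 96).
Normal n = (SP-2→SP-3) × (SP-2→SP-4) = (-20412, 8496, -14664).
So ∂z/∂easting = −n_x/n_z = −1.39198 and ∂z/∂northing = −n_y/n_z = 0.57938.
Intercept c from SP-2: 584 + 304.84 − 256.09 = 632.76.
At (109, 59): z_contact = −151.73 + 34.18 + 632.76 = 515.22 m.
Depth below ground = 776.3 − 515.22 = 261.1 m.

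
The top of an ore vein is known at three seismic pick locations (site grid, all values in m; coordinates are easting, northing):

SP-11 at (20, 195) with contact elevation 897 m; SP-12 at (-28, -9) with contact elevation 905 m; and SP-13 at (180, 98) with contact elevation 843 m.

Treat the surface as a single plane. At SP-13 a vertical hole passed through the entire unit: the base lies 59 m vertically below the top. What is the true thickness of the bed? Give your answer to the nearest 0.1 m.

Let the plane be z = a·easting + b·northing + c.
SP-12−SP-11: −48a − 204b = 8;  SP-13−SP-11: 160a − 97b = −54.
Solving gives a = −0.31617, b = 0.03518.
|∇z| = √(a²+b²) = 0.31812, so dip δ = arctan(0.31812) = 17.65°.
True thickness = vertical thickness × cos δ = 59 × cos 17.65° = 56.2 m.

56.2 m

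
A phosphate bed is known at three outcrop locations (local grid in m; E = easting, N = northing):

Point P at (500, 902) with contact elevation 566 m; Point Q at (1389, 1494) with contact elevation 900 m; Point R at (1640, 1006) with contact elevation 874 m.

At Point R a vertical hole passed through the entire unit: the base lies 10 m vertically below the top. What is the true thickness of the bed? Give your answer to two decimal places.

Two edge vectors: Point P→Point Q = (889, 592, 334), Point P→Point R = (1140, 104, 308).
Normal n = (Point P→Point Q) × (Point P→Point R) = (147600, 106948, -582424).
So ∂z/∂E = −n_x/n_z = 0.25342 and ∂z/∂N = −n_y/n_z = 0.18363.
|∇z| = √(a²+b²) = 0.31296, so dip δ = arctan(0.31296) = 17.38°.
True thickness = vertical thickness × cos δ = 10 × cos 17.38° = 9.54 m.

9.54 m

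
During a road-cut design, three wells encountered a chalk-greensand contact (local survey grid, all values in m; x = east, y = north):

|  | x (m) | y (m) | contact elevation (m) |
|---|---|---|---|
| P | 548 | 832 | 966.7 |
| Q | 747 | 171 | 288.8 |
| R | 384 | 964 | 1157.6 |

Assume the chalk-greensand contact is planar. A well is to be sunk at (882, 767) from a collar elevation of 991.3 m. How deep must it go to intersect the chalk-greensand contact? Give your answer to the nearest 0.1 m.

231.8 m

Let the plane be z = a·x + b·y + c.
Q−P: 199a − 661b = −677.9;  R−P: −164a + 132b = 190.9.
Solving gives a = −0.44685, b = 0.89104.
Then c = 966.7 − a·548 − b·832 = 470.23.
At (882, 767): z_contact = −394.12 + 683.43 + 470.23 = 759.54 m.
Depth below ground = 991.3 − 759.54 = 231.8 m.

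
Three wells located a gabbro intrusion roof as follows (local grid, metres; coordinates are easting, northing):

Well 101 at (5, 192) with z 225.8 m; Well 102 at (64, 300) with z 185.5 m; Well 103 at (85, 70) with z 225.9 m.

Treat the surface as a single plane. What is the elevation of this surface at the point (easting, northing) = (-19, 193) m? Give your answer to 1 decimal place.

233.0 m

Two edge vectors: Well 101→Well 102 = (59, 108, -40.3), Well 101→Well 103 = (80, -122, 0.1).
Normal n = (Well 101→Well 102) × (Well 101→Well 103) = (-4905.8, -3229.9, -15838).
So ∂z/∂easting = −n_x/n_z = −0.30975 and ∂z/∂northing = −n_y/n_z = −0.20393.
Intercept c from Well 101: 225.8 + 1.55 + 39.16 = 266.50.
At (-19, 193): z = 5.9 − 39.4 + 266.50 = 233.0 m.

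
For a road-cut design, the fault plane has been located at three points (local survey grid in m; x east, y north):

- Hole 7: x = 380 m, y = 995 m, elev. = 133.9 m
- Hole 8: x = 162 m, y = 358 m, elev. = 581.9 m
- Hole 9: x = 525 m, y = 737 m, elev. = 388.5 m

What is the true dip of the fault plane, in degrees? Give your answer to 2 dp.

40.99°

Let the plane be z = a·x + b·y + c.
Hole 8−Hole 7: −218a − 637b = 448;  Hole 9−Hole 7: 145a − 258b = 254.6.
Solving gives a = 0.31355, b = −0.81060.
Gradient magnitude |∇z| = √(a² + b²) = √(0.09831 + 0.65708) = 0.86913.
True dip = arctan(0.86913) = 40.99°, dipping toward NNW (azimuth ≈ 339°).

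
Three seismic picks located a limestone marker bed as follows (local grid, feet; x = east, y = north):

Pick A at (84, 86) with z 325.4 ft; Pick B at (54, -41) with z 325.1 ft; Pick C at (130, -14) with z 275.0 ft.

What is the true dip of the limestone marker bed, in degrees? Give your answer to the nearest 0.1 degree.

Two edge vectors: Pick A→Pick B = (-30, -127, -0.3), Pick A→Pick C = (46, -100, -50.4).
Normal n = (Pick A→Pick B) × (Pick A→Pick C) = (6370.8, -1525.8, 8842).
So ∂z/∂x = −n_x/n_z = −0.72052 and ∂z/∂y = −n_y/n_z = 0.17256.
Gradient magnitude |∇z| = √(a² + b²) = √(0.51914 + 0.02978) = 0.74089.
True dip = arctan(0.74089) = 36.5°, dipping toward ESE (azimuth ≈ 103°).

36.5°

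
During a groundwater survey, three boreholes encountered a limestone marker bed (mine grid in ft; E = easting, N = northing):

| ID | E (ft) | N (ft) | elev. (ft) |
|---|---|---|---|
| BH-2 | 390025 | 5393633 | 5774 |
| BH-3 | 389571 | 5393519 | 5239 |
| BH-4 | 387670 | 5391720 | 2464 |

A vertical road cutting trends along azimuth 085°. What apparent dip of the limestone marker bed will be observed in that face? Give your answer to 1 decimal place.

Let the plane be z = a·E + b·N + c.
BH-3−BH-2: −454a − 114b = −535;  BH-4−BH-2: −2355a − 1913b = −3310.
Solving gives a = 1.07680, b = 0.40467.
Unit vector along 085° is (sin 85°, cos 85°) = (0.9962, 0.0872).
Slope in that direction = a·(0.9962) + b·(0.0872) = 1.10797.
Apparent dip = arctan|1.10797| = 47.9° (true dip is 49.0°, so apparent ≤ true as expected).

47.9°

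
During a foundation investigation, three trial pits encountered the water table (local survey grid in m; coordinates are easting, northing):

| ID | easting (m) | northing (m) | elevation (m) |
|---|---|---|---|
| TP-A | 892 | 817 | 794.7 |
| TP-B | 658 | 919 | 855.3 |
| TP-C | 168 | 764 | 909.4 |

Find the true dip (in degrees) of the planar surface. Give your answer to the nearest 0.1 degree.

14.7°

Two edge vectors: TP-A→TP-B = (-234, 102, 60.6), TP-A→TP-C = (-724, -53, 114.7).
Normal n = (TP-A→TP-B) × (TP-A→TP-C) = (14911.2, -17034.6, 86250).
So ∂z/∂easting = −n_x/n_z = −0.17288 and ∂z/∂northing = −n_y/n_z = 0.19750.
Gradient magnitude |∇z| = √(a² + b²) = √(0.02989 + 0.03901) = 0.26248.
True dip = arctan(0.26248) = 14.7°, dipping toward SE (azimuth ≈ 139°).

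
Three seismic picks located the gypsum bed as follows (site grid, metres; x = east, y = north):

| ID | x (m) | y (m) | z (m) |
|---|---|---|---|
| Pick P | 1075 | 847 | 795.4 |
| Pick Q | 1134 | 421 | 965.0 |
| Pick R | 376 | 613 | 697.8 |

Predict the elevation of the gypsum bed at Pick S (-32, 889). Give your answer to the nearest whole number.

Two edge vectors: Pick P→Pick Q = (59, -426, 169.6), Pick P→Pick R = (-699, -234, -97.6).
Normal n = (Pick P→Pick Q) × (Pick P→Pick R) = (81264, -112792, -311580).
So ∂z/∂x = −n_x/n_z = 0.26081 and ∂z/∂y = −n_y/n_z = −0.36200.
Intercept c from Pick P: 795.4 − 280.37 + 306.61 = 821.64.
At (-32, 889): z = −8.3 − 321.8 + 821.64 = 491.5 m.

491 m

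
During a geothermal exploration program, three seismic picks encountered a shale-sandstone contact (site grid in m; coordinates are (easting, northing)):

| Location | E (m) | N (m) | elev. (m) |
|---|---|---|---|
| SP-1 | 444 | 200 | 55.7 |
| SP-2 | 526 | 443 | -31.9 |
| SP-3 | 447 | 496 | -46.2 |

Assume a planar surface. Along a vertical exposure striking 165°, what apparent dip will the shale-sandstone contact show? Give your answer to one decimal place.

Two edge vectors: SP-1→SP-2 = (82, 243, -87.6), SP-1→SP-3 = (3, 296, -101.9).
Normal n = (SP-1→SP-2) × (SP-1→SP-3) = (1167.9, 8093, 23543).
So ∂z/∂E = −n_x/n_z = −0.04961 and ∂z/∂N = −n_y/n_z = −0.34375.
Unit vector along 165° is (sin 165°, cos 165°) = (0.2588, -0.9659).
Slope in that direction = a·(0.2588) + b·(-0.9659) = 0.31920.
Apparent dip = arctan|0.31920| = 17.7° (true dip is 19.2°, so apparent ≤ true as expected).

17.7°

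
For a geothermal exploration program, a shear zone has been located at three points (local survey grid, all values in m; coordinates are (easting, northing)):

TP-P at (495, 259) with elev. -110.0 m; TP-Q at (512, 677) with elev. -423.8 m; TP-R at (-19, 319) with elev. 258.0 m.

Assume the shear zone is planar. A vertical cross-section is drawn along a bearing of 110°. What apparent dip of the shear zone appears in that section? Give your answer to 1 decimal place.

Two edge vectors: TP-P→TP-Q = (17, 418, -313.8), TP-P→TP-R = (-514, 60, 368).
Normal n = (TP-P→TP-Q) × (TP-P→TP-R) = (172652, 155037.2, 215872).
So ∂z/∂E = −n_x/n_z = −0.79979 and ∂z/∂N = −n_y/n_z = −0.71819.
Unit vector along 110° is (sin 110°, cos 110°) = (0.9397, -0.3420).
Slope in that direction = a·(0.9397) + b·(-0.3420) = −0.50592.
Apparent dip = arctan|0.50592| = 26.8° (true dip is 47.1°, so apparent ≤ true as expected).

26.8°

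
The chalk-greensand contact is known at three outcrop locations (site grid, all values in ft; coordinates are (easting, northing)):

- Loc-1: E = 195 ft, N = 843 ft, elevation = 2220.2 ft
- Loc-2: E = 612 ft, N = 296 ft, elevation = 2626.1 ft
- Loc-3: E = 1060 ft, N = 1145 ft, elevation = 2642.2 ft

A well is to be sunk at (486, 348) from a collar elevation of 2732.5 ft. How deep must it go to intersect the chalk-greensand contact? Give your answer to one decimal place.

195.9 ft

Let the plane be z = a·E + b·N + c.
Loc-2−Loc-1: 417a − 547b = 405.9;  Loc-3−Loc-1: 865a + 302b = 422.
Solving gives a = 0.589922, b = −0.292326.
Then c = 2220.2 − a·195 − b·843 = 2351.60.
At (486, 348): z_contact = 286.70 − 101.73 + 2351.60 = 2536.57 ft.
Depth below ground = 2732.5 − 2536.57 = 195.9 ft.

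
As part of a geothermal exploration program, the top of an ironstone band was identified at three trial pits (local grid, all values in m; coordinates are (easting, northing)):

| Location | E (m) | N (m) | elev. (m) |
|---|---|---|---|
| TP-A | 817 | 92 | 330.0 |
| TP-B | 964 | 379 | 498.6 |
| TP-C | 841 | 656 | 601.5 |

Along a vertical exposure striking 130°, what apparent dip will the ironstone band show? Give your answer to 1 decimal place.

7.4°

Let the plane be z = a·E + b·N + c.
TP-B−TP-A: 147a + 287b = 168.6;  TP-C−TP-A: 24a + 564b = 271.5.
Solving gives a = 0.22586, b = 0.47177.
Unit vector along 130° is (sin 130°, cos 130°) = (0.7660, -0.6428).
Slope in that direction = a·(0.7660) + b·(-0.6428) = −0.13023.
Apparent dip = arctan|0.13023| = 7.4° (true dip is 27.6°, so apparent ≤ true as expected).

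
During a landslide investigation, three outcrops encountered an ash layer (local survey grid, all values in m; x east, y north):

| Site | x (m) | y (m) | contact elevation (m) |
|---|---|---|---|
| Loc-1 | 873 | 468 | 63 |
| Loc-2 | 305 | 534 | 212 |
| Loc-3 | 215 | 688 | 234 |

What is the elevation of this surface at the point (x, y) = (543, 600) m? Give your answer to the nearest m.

149 m

Let the plane be z = a·x + b·y + c.
Loc-2−Loc-1: −568a + 66b = 149;  Loc-3−Loc-1: −658a + 220b = 171.
Solving gives a = −0.26363, b = −0.01121.
Then c = 63 − a·873 − b·468 = 298.39.
At (543, 600): z = −143.1 − 6.7 + 298.39 = 148.5 m.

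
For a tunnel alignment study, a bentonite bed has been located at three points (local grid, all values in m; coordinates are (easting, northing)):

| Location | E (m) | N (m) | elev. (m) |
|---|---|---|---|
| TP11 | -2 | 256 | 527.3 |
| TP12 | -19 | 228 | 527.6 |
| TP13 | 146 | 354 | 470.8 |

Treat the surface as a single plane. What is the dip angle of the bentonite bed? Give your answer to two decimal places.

36.04°

Two edge vectors: TP11→TP12 = (-17, -28, 0.3), TP11→TP13 = (148, 98, -56.5).
Normal n = (TP11→TP12) × (TP11→TP13) = (1552.6, -916.1, 2478).
So ∂z/∂E = −n_x/n_z = −0.62655 and ∂z/∂N = −n_y/n_z = 0.36969.
Gradient magnitude |∇z| = √(a² + b²) = √(0.39257 + 0.13667) = 0.72749.
True dip = arctan(0.72749) = 36.04°, dipping toward ESE (azimuth ≈ 121°).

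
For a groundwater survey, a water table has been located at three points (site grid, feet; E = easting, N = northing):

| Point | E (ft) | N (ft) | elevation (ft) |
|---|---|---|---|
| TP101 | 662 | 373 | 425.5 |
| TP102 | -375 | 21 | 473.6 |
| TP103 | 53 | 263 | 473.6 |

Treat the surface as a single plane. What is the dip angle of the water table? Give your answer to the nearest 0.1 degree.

13.3°

Two edge vectors: TP101→TP102 = (-1037, -352, 48.1), TP101→TP103 = (-609, -110, 48.1).
Normal n = (TP101→TP102) × (TP101→TP103) = (-11640.2, 20586.8, -100298).
So ∂z/∂E = −n_x/n_z = −0.11606 and ∂z/∂N = −n_y/n_z = 0.20526.
Gradient magnitude |∇z| = √(a² + b²) = √(0.01347 + 0.04213) = 0.23579.
True dip = arctan(0.23579) = 13.3°, dipping toward SSE (azimuth ≈ 151°).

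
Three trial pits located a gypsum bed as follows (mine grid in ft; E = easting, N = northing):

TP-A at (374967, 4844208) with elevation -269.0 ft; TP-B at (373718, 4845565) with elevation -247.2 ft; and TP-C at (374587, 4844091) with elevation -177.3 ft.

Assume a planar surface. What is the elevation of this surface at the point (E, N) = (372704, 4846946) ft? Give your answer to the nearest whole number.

-274 ft

Two edge vectors: TP-A→TP-B = (-1249, 1357, 21.8), TP-A→TP-C = (-380, -117, 91.7).
Normal n = (TP-A→TP-B) × (TP-A→TP-C) = (126987.5, 106249.3, 661793).
So ∂z/∂E = −n_x/n_z = −0.19188402 and ∂z/∂N = −n_y/n_z = −0.16054763.
Intercept c from TP-A: -269 + 71950.17 + 777726.13 = 849407.31.
At (372704, 4846946): z = −71515.9 − 778165.7 + 849407.31 = -274.3 ft.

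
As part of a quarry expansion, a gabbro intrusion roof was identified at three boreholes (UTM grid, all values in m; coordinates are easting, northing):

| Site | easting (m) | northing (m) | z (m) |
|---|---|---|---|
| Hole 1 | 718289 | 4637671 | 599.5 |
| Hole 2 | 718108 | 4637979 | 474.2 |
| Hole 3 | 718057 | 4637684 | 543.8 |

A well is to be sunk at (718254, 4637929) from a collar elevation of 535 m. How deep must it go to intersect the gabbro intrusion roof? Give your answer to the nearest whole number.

Let the plane be z = a·easting + b·northing + c.
Hole 2−Hole 1: −181a + 308b = −125.3;  Hole 3−Hole 1: −232a + 13b = −55.7.
Solving gives a = 0.22468923, b = −0.27477678.
Then c = 599.5 − a·718289 − b·4637671 = 1113532.01.
At (718254, 4637929): z_contact = 161383.9 − 1274395.2 + 1113532.01 = 520.7 m.
Depth below ground = 535 − 520.7 = 14 m.

14 m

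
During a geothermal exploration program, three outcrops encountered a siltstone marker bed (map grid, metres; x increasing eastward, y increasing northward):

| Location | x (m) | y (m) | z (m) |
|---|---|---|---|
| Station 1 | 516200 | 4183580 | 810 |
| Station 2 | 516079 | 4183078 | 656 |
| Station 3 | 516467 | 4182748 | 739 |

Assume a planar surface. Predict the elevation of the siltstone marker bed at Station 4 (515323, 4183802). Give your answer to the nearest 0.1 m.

Let the plane be z = a·x + b·y + c.
Station 2−Station 1: −121a − 502b = −154;  Station 3−Station 1: 267a − 832b = −71.
Solving gives a = 0.394050429, b = 0.211792626.
Then c = 810 − a·516200 − b·4183580 = −1088650.22.
At (515323, 4183802): z = 203063.2 + 886098.4 − 1088650.22 = 511.4 m.

511.4 m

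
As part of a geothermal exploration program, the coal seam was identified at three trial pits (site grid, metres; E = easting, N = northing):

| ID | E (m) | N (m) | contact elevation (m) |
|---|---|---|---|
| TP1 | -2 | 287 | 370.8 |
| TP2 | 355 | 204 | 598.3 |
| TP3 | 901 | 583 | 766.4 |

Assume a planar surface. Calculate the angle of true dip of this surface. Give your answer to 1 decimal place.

33.4°

Let the plane be z = a·E + b·N + c.
TP2−TP1: 357a − 83b = 227.5;  TP3−TP1: 903a + 296b = 395.6.
Solving gives a = 0.55461, b = −0.35546.
Gradient magnitude |∇z| = √(a² + b²) = √(0.30760 + 0.12635) = 0.65875.
True dip = arctan(0.65875) = 33.4°, dipping toward WNW (azimuth ≈ 303°).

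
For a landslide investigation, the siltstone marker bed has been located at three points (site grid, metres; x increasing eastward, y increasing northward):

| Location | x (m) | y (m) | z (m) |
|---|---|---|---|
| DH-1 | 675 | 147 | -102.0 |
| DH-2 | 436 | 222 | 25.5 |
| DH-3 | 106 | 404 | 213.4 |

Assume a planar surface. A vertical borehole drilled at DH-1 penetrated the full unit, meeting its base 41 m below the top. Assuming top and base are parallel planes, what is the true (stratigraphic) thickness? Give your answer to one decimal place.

Two edge vectors: DH-1→DH-2 = (-239, 75, 127.5), DH-1→DH-3 = (-569, 257, 315.4).
Normal n = (DH-1→DH-2) × (DH-1→DH-3) = (-9112.5, 2833.1, -18748).
So ∂z/∂x = −n_x/n_z = −0.48605 and ∂z/∂y = −n_y/n_z = 0.15111.
|∇z| = √(a²+b²) = 0.50900, so dip δ = arctan(0.50900) = 26.98°.
True thickness = vertical thickness × cos δ = 41 × cos 26.98° = 36.5 m.

36.5 m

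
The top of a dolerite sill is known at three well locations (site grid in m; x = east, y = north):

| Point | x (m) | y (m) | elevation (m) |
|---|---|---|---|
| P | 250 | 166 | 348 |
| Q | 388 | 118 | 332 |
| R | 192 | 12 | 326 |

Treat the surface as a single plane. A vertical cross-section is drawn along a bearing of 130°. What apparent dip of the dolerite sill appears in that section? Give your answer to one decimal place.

Two edge vectors: P→Q = (138, -48, -16), P→R = (-58, -154, -22).
Normal n = (P→Q) × (P→R) = (-1408, 3964, -24036).
So ∂z/∂x = −n_x/n_z = −0.05858 and ∂z/∂y = −n_y/n_z = 0.16492.
Unit vector along 130° is (sin 130°, cos 130°) = (0.7660, -0.6428).
Slope in that direction = a·(0.7660) + b·(-0.6428) = −0.15088.
Apparent dip = arctan|0.15088| = 8.6° (true dip is 9.9°, so apparent ≤ true as expected).

8.6°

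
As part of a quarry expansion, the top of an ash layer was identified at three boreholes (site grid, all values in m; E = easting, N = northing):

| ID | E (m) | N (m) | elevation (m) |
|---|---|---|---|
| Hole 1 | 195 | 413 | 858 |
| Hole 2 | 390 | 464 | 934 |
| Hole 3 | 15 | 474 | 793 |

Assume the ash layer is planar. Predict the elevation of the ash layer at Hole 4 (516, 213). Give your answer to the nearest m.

970 m

Let the plane be z = a·E + b·N + c.
Hole 2−Hole 1: 195a + 51b = 76;  Hole 3−Hole 1: −180a + 61b = −65.
Solving gives a = 0.37727, b = 0.04769.
Then c = 858 − a·195 − b·413 = 764.74.
At (516, 213): z = 194.7 + 10.2 + 764.74 = 969.6 m.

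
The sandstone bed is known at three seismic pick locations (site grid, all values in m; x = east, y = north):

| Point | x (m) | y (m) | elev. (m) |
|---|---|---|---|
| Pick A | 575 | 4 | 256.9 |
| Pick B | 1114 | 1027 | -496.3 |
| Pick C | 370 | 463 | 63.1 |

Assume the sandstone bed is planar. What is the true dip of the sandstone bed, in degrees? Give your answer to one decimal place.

Two edge vectors: Pick A→Pick B = (539, 1023, -753.2), Pick A→Pick C = (-205, 459, -193.8).
Normal n = (Pick A→Pick B) × (Pick A→Pick C) = (147461.4, 258864.2, 457116).
So ∂z/∂x = −n_x/n_z = −0.32259 and ∂z/∂y = −n_y/n_z = −0.56630.
Gradient magnitude |∇z| = √(a² + b²) = √(0.10406 + 0.32069) = 0.65174.
True dip = arctan(0.65174) = 33.1°, dipping toward NNE (azimuth ≈ 030°).

33.1°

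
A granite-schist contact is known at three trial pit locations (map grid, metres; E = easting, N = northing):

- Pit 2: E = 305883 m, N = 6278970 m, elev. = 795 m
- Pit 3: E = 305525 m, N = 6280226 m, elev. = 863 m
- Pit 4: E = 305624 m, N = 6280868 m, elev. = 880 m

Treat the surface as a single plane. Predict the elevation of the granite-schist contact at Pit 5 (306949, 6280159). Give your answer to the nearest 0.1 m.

770.9 m

Let the plane be z = a·E + b·N + c.
Pit 3−Pit 2: −358a + 1256b = 68;  Pit 4−Pit 2: −259a + 1898b = 85.
Solving gives a = −0.062973629, b = 0.036190638.
Then c = 795 − a·305883 − b·6278970 = −207182.36.
At (306949, 6280159): z = −19329.7 + 227283.0 − 207182.36 = 770.9 m.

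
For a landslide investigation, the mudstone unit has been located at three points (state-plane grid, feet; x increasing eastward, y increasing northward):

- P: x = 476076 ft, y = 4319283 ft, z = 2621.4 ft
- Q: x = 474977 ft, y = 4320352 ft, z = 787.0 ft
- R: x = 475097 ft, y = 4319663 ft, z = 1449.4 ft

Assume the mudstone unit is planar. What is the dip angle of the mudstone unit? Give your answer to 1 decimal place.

50.1°

Let the plane be z = a·x + b·y + c.
Q−P: −1099a + 1069b = −1834.4;  R−P: −979a + 380b = −1172.
Solving gives a = 0.88372, b = −0.80748.
Gradient magnitude |∇z| = √(a² + b²) = √(0.78095 + 0.65202) = 1.19707.
True dip = arctan(1.19707) = 50.1°, dipping toward NW (azimuth ≈ 312°).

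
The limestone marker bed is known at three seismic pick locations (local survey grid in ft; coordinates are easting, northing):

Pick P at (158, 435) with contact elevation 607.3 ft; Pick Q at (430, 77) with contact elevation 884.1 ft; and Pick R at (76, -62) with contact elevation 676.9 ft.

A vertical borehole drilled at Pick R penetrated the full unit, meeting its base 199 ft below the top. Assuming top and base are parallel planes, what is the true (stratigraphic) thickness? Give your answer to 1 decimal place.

160.7 ft

Let the plane be z = a·easting + b·northing + c.
Pick Q−Pick P: 272a − 358b = 276.8;  Pick R−Pick P: −82a − 497b = 69.6.
Solving gives a = 0.68465, b = −0.25300.
|∇z| = √(a²+b²) = 0.72990, so dip δ = arctan(0.72990) = 36.13°.
True thickness = vertical thickness × cos δ = 199 × cos 36.13° = 160.7 ft.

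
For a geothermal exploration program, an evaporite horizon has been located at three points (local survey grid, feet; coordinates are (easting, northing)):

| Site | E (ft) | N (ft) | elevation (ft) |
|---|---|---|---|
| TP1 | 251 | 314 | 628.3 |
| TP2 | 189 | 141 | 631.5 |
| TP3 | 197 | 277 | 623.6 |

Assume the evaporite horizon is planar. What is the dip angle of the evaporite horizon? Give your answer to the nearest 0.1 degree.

Two edge vectors: TP1→TP2 = (-62, -173, 3.2), TP1→TP3 = (-54, -37, -4.7).
Normal n = (TP1→TP2) × (TP1→TP3) = (931.5, -464.2, -7048).
So ∂z/∂E = −n_x/n_z = 0.13217 and ∂z/∂N = −n_y/n_z = −0.06586.
Gradient magnitude |∇z| = √(a² + b²) = √(0.01747 + 0.00434) = 0.14767.
True dip = arctan(0.14767) = 8.4°, dipping toward WNW (azimuth ≈ 296°).

8.4°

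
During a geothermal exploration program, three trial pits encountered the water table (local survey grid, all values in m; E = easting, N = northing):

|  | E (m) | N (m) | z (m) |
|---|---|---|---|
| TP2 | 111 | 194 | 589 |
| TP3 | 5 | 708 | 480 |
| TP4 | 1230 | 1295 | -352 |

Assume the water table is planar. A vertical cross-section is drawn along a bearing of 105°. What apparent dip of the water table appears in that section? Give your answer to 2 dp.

23.01°

Let the plane be z = a·E + b·N + c.
TP3−TP2: −106a + 514b = −109;  TP4−TP2: 1119a + 1101b = −941.
Solving gives a = −0.52562, b = −0.32046.
Unit vector along 105° is (sin 105°, cos 105°) = (0.9659, -0.2588).
Slope in that direction = a·(0.9659) + b·(-0.2588) = −0.42477.
Apparent dip = arctan|0.42477| = 23.01° (true dip is 31.6°, so apparent ≤ true as expected).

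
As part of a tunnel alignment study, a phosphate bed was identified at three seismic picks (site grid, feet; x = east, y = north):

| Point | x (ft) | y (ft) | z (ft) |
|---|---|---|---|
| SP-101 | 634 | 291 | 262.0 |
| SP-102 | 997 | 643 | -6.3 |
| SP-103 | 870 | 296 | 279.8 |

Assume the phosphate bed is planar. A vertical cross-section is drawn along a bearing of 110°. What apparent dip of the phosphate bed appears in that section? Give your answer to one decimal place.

20.9°

Let the plane be z = a·x + b·y + c.
SP-102−SP-101: 363a + 352b = −268.3;  SP-103−SP-101: 236a + 5b = 17.8.
Solving gives a = 0.09362, b = −0.85876.
Unit vector along 110° is (sin 110°, cos 110°) = (0.9397, -0.3420).
Slope in that direction = a·(0.9397) + b·(-0.3420) = 0.38168.
Apparent dip = arctan|0.38168| = 20.9° (true dip is 40.8°, so apparent ≤ true as expected).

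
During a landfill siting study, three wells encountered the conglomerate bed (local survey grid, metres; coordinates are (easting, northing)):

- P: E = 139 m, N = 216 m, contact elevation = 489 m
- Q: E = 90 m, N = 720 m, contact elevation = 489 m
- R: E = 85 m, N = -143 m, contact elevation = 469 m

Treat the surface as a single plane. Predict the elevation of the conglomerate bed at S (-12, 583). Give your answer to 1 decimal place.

463.1 m

Let the plane be z = a·E + b·N + c.
Q−P: −49a + 504b = 0;  R−P: −54a − 359b = −20.
Solving gives a = 0.22496, b = 0.02187.
Then c = 489 − a·139 − b·216 = 453.01.
At (-12, 583): z = −2.7 + 12.8 + 453.01 = 463.1 m.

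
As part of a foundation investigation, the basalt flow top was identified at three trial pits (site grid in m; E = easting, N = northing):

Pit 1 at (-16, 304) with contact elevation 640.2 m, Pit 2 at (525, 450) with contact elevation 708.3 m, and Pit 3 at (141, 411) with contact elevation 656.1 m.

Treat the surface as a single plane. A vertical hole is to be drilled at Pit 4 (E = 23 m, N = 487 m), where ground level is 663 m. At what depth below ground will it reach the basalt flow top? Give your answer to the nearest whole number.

28 m

Two edge vectors: Pit 1→Pit 2 = (541, 146, 68.1), Pit 1→Pit 3 = (157, 107, 15.9).
Normal n = (Pit 1→Pit 2) × (Pit 1→Pit 3) = (-4965.3, 2089.8, 34965).
So ∂z/∂E = −n_x/n_z = 0.14201 and ∂z/∂N = −n_y/n_z = −0.05977.
Intercept c from Pit 1: 640.2 + 2.27 + 18.17 = 660.64.
At (23, 487): z_contact = 3.3 − 29.1 + 660.64 = 634.8 m.
Depth below ground = 663 − 634.8 = 28 m.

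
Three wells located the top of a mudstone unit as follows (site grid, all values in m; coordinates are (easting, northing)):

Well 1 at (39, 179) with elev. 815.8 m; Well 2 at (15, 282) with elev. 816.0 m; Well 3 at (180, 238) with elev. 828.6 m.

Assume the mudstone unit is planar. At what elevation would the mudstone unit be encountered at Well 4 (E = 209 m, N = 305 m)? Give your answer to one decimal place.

832.4 m

Two edge vectors: Well 1→Well 2 = (-24, 103, 0.2), Well 1→Well 3 = (141, 59, 12.8).
Normal n = (Well 1→Well 2) × (Well 1→Well 3) = (1306.6, 335.4, -15939).
So ∂z/∂E = −n_x/n_z = 0.08198 and ∂z/∂N = −n_y/n_z = 0.02104.
Intercept c from Well 1: 815.8 − 3.20 − 3.77 = 808.84.
At (209, 305): z = 17.1 + 6.4 + 808.84 = 832.4 m.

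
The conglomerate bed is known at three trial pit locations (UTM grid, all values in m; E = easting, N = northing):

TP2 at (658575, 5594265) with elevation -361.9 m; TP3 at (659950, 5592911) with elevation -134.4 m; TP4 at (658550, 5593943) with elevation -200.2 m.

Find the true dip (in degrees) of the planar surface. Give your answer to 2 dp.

29.59°

Let the plane be z = a·E + b·N + c.
TP3−TP2: 1375a − 1354b = 227.5;  TP4−TP2: −25a − 322b = 161.7.
Solving gives a = −0.30568, b = −0.47844.
Gradient magnitude |∇z| = √(a² + b²) = √(0.09344 + 0.22891) = 0.56775.
True dip = arctan(0.56775) = 29.59°, dipping toward NNE (azimuth ≈ 033°).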